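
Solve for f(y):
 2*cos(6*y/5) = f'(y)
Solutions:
 f(y) = C1 + 5*sin(6*y/5)/3


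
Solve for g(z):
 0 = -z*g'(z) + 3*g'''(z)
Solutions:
 g(z) = C1 + Integral(C2*airyai(3^(2/3)*z/3) + C3*airybi(3^(2/3)*z/3), z)


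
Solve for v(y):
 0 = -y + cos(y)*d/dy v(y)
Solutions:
 v(y) = C1 + Integral(y/cos(y), y)


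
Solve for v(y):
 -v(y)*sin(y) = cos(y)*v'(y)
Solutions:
 v(y) = C1*cos(y)


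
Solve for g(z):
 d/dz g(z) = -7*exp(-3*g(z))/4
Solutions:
 g(z) = log(C1 - 21*z/4)/3
 g(z) = log((-1 - sqrt(3)*I)*(C1 - 21*z/4)^(1/3)/2)
 g(z) = log((-1 + sqrt(3)*I)*(C1 - 21*z/4)^(1/3)/2)


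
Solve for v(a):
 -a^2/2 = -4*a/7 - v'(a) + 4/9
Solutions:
 v(a) = C1 + a^3/6 - 2*a^2/7 + 4*a/9


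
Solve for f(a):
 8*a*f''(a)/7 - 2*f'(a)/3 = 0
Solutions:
 f(a) = C1 + C2*a^(19/12)


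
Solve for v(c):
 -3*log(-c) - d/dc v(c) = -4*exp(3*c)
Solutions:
 v(c) = C1 - 3*c*log(-c) + 3*c + 4*exp(3*c)/3


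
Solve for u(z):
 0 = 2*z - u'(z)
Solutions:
 u(z) = C1 + z^2


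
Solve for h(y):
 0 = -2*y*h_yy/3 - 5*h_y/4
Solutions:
 h(y) = C1 + C2/y^(7/8)


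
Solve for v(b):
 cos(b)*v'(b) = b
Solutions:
 v(b) = C1 + Integral(b/cos(b), b)


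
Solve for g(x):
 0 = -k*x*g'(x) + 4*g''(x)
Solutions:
 g(x) = Piecewise((-sqrt(2)*sqrt(pi)*C1*erf(sqrt(2)*x*sqrt(-k)/4)/sqrt(-k) - C2, (k > 0) | (k < 0)), (-C1*x - C2, True))


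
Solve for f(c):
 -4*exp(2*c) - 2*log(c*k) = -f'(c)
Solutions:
 f(c) = C1 + 2*c*log(c*k) - 2*c + 2*exp(2*c)


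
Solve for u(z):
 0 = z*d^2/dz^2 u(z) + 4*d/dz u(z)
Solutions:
 u(z) = C1 + C2/z^3


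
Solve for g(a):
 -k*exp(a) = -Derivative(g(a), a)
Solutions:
 g(a) = C1 + k*exp(a)


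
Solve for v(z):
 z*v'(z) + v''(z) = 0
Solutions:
 v(z) = C1 + C2*erf(sqrt(2)*z/2)


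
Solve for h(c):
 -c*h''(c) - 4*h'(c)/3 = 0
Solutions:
 h(c) = C1 + C2/c^(1/3)


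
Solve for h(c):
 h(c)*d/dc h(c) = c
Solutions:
 h(c) = -sqrt(C1 + c^2)
 h(c) = sqrt(C1 + c^2)


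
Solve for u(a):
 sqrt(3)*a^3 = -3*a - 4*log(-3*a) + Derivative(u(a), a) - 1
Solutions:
 u(a) = C1 + sqrt(3)*a^4/4 + 3*a^2/2 + 4*a*log(-a) + a*(-3 + 4*log(3))


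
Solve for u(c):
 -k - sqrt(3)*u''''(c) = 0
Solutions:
 u(c) = C1 + C2*c + C3*c^2 + C4*c^3 - sqrt(3)*c^4*k/72


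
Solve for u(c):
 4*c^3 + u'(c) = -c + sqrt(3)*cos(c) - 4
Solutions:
 u(c) = C1 - c^4 - c^2/2 - 4*c + sqrt(3)*sin(c)


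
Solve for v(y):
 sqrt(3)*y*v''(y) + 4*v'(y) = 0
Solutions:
 v(y) = C1 + C2*y^(1 - 4*sqrt(3)/3)


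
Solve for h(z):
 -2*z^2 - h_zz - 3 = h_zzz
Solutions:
 h(z) = C1 + C2*z + C3*exp(-z) - z^4/6 + 2*z^3/3 - 7*z^2/2


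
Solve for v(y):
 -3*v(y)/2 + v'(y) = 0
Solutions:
 v(y) = C1*exp(3*y/2)


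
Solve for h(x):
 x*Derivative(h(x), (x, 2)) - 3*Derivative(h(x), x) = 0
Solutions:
 h(x) = C1 + C2*x^4


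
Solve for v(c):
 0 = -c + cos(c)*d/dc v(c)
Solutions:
 v(c) = C1 + Integral(c/cos(c), c)


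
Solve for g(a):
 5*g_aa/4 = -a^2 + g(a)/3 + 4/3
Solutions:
 g(a) = C1*exp(-2*sqrt(15)*a/15) + C2*exp(2*sqrt(15)*a/15) + 3*a^2 + 37/2


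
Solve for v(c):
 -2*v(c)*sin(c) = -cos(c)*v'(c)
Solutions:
 v(c) = C1/cos(c)^2


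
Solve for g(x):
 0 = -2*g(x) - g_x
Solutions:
 g(x) = C1*exp(-2*x)


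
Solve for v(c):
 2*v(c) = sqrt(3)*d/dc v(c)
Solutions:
 v(c) = C1*exp(2*sqrt(3)*c/3)


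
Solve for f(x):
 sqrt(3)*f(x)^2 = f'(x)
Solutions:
 f(x) = -1/(C1 + sqrt(3)*x)


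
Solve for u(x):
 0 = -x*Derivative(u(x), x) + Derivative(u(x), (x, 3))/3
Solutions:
 u(x) = C1 + Integral(C2*airyai(3^(1/3)*x) + C3*airybi(3^(1/3)*x), x)


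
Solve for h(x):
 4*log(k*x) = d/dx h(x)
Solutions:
 h(x) = C1 + 4*x*log(k*x) - 4*x


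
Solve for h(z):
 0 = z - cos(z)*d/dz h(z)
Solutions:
 h(z) = C1 + Integral(z/cos(z), z)


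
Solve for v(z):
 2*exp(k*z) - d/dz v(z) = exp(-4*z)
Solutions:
 v(z) = C1 + exp(-4*z)/4 + 2*exp(k*z)/k


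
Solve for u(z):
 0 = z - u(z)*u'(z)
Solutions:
 u(z) = -sqrt(C1 + z^2)
 u(z) = sqrt(C1 + z^2)


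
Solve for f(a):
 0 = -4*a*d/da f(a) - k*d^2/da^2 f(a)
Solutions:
 f(a) = C1 + C2*sqrt(k)*erf(sqrt(2)*a*sqrt(1/k))


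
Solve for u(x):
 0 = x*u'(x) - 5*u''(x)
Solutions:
 u(x) = C1 + C2*erfi(sqrt(10)*x/10)


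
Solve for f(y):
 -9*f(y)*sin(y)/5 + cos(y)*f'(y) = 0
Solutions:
 f(y) = C1/cos(y)^(9/5)


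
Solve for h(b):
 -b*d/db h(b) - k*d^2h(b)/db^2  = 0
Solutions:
 h(b) = C1 + C2*sqrt(k)*erf(sqrt(2)*b*sqrt(1/k)/2)


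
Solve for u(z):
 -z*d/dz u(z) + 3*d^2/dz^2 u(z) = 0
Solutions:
 u(z) = C1 + C2*erfi(sqrt(6)*z/6)


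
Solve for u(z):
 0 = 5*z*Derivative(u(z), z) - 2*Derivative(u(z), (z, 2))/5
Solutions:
 u(z) = C1 + C2*erfi(5*z/2)


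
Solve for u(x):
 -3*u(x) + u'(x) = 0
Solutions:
 u(x) = C1*exp(3*x)


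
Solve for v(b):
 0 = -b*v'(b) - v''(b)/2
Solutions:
 v(b) = C1 + C2*erf(b)


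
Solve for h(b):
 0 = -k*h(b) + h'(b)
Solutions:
 h(b) = C1*exp(b*k)


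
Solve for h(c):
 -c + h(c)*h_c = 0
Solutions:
 h(c) = -sqrt(C1 + c^2)
 h(c) = sqrt(C1 + c^2)


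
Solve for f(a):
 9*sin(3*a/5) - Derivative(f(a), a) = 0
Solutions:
 f(a) = C1 - 15*cos(3*a/5)


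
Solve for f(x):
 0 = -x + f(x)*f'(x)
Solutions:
 f(x) = -sqrt(C1 + x^2)
 f(x) = sqrt(C1 + x^2)


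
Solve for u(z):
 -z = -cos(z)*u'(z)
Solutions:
 u(z) = C1 + Integral(z/cos(z), z)


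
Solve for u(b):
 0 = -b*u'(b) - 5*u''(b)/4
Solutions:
 u(b) = C1 + C2*erf(sqrt(10)*b/5)


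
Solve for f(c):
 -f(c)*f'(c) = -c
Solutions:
 f(c) = -sqrt(C1 + c^2)
 f(c) = sqrt(C1 + c^2)


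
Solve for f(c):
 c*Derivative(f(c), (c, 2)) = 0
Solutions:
 f(c) = C1 + C2*c


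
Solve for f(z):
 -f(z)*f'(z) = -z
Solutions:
 f(z) = -sqrt(C1 + z^2)
 f(z) = sqrt(C1 + z^2)


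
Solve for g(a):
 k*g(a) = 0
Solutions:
 g(a) = 0


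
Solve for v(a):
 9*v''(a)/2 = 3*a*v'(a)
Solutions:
 v(a) = C1 + C2*erfi(sqrt(3)*a/3)


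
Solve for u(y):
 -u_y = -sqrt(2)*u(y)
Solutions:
 u(y) = C1*exp(sqrt(2)*y)


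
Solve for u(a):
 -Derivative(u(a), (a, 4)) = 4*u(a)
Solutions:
 u(a) = (C1*sin(a) + C2*cos(a))*exp(-a) + (C3*sin(a) + C4*cos(a))*exp(a)


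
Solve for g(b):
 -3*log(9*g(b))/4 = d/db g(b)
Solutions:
 4*Integral(1/(log(_y) + 2*log(3)), (_y, g(b)))/3 = C1 - b


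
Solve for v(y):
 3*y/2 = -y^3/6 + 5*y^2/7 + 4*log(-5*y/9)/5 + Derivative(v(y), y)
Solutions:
 v(y) = C1 + y^4/24 - 5*y^3/21 + 3*y^2/4 - 4*y*log(-y)/5 + 4*y*(-log(5) + 1 + 2*log(3))/5


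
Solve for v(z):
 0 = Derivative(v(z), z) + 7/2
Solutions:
 v(z) = C1 - 7*z/2


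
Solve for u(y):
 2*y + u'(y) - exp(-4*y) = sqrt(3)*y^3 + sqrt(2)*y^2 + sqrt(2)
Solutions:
 u(y) = C1 + sqrt(3)*y^4/4 + sqrt(2)*y^3/3 - y^2 + sqrt(2)*y - exp(-4*y)/4


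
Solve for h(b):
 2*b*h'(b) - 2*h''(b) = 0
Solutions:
 h(b) = C1 + C2*erfi(sqrt(2)*b/2)


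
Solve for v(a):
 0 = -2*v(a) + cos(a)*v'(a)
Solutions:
 v(a) = C1*(sin(a) + 1)/(sin(a) - 1)


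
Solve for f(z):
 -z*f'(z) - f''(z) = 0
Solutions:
 f(z) = C1 + C2*erf(sqrt(2)*z/2)


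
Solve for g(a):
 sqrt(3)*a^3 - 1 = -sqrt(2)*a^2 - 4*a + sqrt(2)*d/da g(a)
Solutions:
 g(a) = C1 + sqrt(6)*a^4/8 + a^3/3 + sqrt(2)*a^2 - sqrt(2)*a/2


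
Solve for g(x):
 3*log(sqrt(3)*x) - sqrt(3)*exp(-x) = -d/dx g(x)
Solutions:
 g(x) = C1 - 3*x*log(x) + x*(3 - 3*log(3)/2) - sqrt(3)*exp(-x)


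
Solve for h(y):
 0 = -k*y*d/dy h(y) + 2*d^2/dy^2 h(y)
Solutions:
 h(y) = Piecewise((-sqrt(pi)*C1*erf(y*sqrt(-k)/2)/sqrt(-k) - C2, (k > 0) | (k < 0)), (-C1*y - C2, True))


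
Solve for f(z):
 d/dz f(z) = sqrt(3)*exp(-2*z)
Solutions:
 f(z) = C1 - sqrt(3)*exp(-2*z)/2


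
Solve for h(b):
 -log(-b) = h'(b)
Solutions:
 h(b) = C1 - b*log(-b) + b


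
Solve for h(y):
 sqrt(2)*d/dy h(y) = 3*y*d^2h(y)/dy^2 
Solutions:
 h(y) = C1 + C2*y^(sqrt(2)/3 + 1)


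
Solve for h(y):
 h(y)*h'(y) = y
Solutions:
 h(y) = -sqrt(C1 + y^2)
 h(y) = sqrt(C1 + y^2)


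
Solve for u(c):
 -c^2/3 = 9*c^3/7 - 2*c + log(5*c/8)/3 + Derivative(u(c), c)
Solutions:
 u(c) = C1 - 9*c^4/28 - c^3/9 + c^2 - c*log(c)/3 - c*log(5)/3 + c/3 + c*log(2)


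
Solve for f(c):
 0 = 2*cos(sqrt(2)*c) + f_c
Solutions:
 f(c) = C1 - sqrt(2)*sin(sqrt(2)*c)


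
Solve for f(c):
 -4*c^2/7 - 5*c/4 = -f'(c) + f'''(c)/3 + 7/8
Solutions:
 f(c) = C1 + C2*exp(-sqrt(3)*c) + C3*exp(sqrt(3)*c) + 4*c^3/21 + 5*c^2/8 + 211*c/168


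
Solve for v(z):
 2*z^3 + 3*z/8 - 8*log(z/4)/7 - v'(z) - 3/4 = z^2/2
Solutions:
 v(z) = C1 + z^4/2 - z^3/6 + 3*z^2/16 - 8*z*log(z)/7 + 11*z/28 + 16*z*log(2)/7


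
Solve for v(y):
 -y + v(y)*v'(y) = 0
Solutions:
 v(y) = -sqrt(C1 + y^2)
 v(y) = sqrt(C1 + y^2)


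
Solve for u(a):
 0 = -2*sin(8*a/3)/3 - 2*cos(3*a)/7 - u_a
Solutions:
 u(a) = C1 - 2*sin(3*a)/21 + cos(8*a/3)/4


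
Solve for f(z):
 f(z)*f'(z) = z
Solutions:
 f(z) = -sqrt(C1 + z^2)
 f(z) = sqrt(C1 + z^2)


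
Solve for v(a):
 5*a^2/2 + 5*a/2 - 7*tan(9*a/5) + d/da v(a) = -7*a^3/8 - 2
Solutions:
 v(a) = C1 - 7*a^4/32 - 5*a^3/6 - 5*a^2/4 - 2*a - 35*log(cos(9*a/5))/9


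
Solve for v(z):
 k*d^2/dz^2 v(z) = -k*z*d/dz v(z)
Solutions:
 v(z) = C1 + C2*erf(sqrt(2)*z/2)


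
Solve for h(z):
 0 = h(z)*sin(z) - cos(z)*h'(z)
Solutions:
 h(z) = C1/cos(z)


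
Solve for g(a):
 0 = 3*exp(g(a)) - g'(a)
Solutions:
 g(a) = log(-1/(C1 + 3*a))


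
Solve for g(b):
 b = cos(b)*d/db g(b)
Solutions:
 g(b) = C1 + Integral(b/cos(b), b)


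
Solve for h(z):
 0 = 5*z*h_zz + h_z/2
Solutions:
 h(z) = C1 + C2*z^(9/10)


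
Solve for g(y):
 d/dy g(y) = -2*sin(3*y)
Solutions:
 g(y) = C1 + 2*cos(3*y)/3


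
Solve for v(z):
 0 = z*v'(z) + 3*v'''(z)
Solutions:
 v(z) = C1 + Integral(C2*airyai(-3^(2/3)*z/3) + C3*airybi(-3^(2/3)*z/3), z)


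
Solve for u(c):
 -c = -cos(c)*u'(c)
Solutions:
 u(c) = C1 + Integral(c/cos(c), c)


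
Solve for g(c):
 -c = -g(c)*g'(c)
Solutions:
 g(c) = -sqrt(C1 + c^2)
 g(c) = sqrt(C1 + c^2)


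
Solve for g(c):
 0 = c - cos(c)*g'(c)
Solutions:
 g(c) = C1 + Integral(c/cos(c), c)


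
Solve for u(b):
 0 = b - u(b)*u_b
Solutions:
 u(b) = -sqrt(C1 + b^2)
 u(b) = sqrt(C1 + b^2)


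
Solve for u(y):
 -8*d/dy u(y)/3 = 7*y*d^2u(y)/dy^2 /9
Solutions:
 u(y) = C1 + C2/y^(17/7)


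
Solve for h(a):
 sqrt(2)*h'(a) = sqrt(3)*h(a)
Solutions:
 h(a) = C1*exp(sqrt(6)*a/2)


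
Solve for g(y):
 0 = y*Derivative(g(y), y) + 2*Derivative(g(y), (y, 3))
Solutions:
 g(y) = C1 + Integral(C2*airyai(-2^(2/3)*y/2) + C3*airybi(-2^(2/3)*y/2), y)


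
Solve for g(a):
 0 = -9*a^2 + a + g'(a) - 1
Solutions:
 g(a) = C1 + 3*a^3 - a^2/2 + a


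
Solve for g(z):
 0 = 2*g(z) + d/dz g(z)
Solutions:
 g(z) = C1*exp(-2*z)


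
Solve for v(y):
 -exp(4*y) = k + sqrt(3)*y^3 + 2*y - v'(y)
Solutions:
 v(y) = C1 + k*y + sqrt(3)*y^4/4 + y^2 + exp(4*y)/4


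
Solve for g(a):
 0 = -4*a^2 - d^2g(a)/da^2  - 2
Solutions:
 g(a) = C1 + C2*a - a^4/3 - a^2


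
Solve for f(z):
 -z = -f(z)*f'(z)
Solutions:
 f(z) = -sqrt(C1 + z^2)
 f(z) = sqrt(C1 + z^2)


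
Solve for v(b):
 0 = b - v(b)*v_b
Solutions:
 v(b) = -sqrt(C1 + b^2)
 v(b) = sqrt(C1 + b^2)


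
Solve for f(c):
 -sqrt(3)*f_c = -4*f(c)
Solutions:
 f(c) = C1*exp(4*sqrt(3)*c/3)


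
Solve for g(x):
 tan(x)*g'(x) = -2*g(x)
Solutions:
 g(x) = C1/sin(x)^2


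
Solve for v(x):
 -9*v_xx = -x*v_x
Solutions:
 v(x) = C1 + C2*erfi(sqrt(2)*x/6)


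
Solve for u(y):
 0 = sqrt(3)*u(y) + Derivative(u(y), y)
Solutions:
 u(y) = C1*exp(-sqrt(3)*y)


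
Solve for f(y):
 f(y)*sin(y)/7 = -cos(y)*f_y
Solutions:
 f(y) = C1*cos(y)^(1/7)


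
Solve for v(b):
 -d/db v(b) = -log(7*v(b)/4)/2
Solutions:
 2*Integral(1/(-log(_y) - log(7) + 2*log(2)), (_y, v(b))) = C1 - b


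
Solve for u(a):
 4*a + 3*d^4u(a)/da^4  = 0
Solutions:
 u(a) = C1 + C2*a + C3*a^2 + C4*a^3 - a^5/90


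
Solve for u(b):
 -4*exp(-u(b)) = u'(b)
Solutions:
 u(b) = log(C1 - 4*b)


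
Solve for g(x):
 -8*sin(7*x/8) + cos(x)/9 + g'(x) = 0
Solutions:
 g(x) = C1 - sin(x)/9 - 64*cos(7*x/8)/7


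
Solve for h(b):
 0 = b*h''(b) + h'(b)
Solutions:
 h(b) = C1 + C2*log(b)


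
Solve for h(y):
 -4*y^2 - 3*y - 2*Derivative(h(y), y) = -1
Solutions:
 h(y) = C1 - 2*y^3/3 - 3*y^2/4 + y/2


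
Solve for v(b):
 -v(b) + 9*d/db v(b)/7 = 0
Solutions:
 v(b) = C1*exp(7*b/9)


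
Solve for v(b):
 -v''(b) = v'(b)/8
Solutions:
 v(b) = C1 + C2*exp(-b/8)


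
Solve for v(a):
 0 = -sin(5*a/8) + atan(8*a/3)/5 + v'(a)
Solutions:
 v(a) = C1 - a*atan(8*a/3)/5 + 3*log(64*a^2 + 9)/80 - 8*cos(5*a/8)/5


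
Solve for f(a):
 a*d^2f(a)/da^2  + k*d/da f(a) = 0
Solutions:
 f(a) = C1 + a^(1 - re(k))*(C2*sin(log(a)*Abs(im(k))) + C3*cos(log(a)*im(k)))


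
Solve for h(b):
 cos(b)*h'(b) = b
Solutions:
 h(b) = C1 + Integral(b/cos(b), b)


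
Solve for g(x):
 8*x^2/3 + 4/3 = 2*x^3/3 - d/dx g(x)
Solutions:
 g(x) = C1 + x^4/6 - 8*x^3/9 - 4*x/3


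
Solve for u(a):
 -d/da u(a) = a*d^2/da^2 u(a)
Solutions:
 u(a) = C1 + C2*log(a)


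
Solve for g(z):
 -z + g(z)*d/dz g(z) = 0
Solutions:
 g(z) = -sqrt(C1 + z^2)
 g(z) = sqrt(C1 + z^2)


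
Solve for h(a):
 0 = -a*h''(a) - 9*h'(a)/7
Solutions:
 h(a) = C1 + C2/a^(2/7)


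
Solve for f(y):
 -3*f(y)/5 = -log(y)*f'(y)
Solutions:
 f(y) = C1*exp(3*li(y)/5)


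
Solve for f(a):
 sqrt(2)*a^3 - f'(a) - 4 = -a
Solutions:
 f(a) = C1 + sqrt(2)*a^4/4 + a^2/2 - 4*a


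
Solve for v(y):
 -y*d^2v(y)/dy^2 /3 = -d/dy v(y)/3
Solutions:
 v(y) = C1 + C2*y^2


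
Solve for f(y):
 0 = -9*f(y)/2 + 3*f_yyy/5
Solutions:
 f(y) = C3*exp(15^(1/3)*2^(2/3)*y/2) + (C1*sin(2^(2/3)*3^(5/6)*5^(1/3)*y/4) + C2*cos(2^(2/3)*3^(5/6)*5^(1/3)*y/4))*exp(-15^(1/3)*2^(2/3)*y/4)


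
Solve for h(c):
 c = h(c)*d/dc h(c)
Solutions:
 h(c) = -sqrt(C1 + c^2)
 h(c) = sqrt(C1 + c^2)


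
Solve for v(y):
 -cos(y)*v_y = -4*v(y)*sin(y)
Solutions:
 v(y) = C1/cos(y)^4


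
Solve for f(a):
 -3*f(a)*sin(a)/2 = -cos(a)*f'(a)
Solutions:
 f(a) = C1/cos(a)^(3/2)


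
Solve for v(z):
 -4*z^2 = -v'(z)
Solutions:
 v(z) = C1 + 4*z^3/3


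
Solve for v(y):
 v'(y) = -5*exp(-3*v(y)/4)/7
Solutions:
 v(y) = 4*log(C1 - 15*y/28)/3
 v(y) = 4*log((-294^(1/3) - 3^(5/6)*98^(1/3)*I)*(C1 - 5*y)^(1/3)/28)
 v(y) = 4*log((-294^(1/3) + 3^(5/6)*98^(1/3)*I)*(C1 - 5*y)^(1/3)/28)


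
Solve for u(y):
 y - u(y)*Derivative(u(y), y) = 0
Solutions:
 u(y) = -sqrt(C1 + y^2)
 u(y) = sqrt(C1 + y^2)


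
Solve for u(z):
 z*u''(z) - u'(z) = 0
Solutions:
 u(z) = C1 + C2*z^2


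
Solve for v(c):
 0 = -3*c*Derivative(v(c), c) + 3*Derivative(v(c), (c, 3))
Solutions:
 v(c) = C1 + Integral(C2*airyai(c) + C3*airybi(c), c)


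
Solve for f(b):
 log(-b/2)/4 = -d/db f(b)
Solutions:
 f(b) = C1 - b*log(-b)/4 + b*(log(2) + 1)/4


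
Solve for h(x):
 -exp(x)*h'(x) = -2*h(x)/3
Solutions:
 h(x) = C1*exp(-2*exp(-x)/3)


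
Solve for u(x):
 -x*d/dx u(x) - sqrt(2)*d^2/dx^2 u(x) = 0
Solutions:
 u(x) = C1 + C2*erf(2^(1/4)*x/2)


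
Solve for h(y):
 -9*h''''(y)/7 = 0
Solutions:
 h(y) = C1 + C2*y + C3*y^2 + C4*y^3


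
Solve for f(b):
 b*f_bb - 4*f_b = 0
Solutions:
 f(b) = C1 + C2*b^5


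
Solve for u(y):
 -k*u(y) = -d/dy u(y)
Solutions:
 u(y) = C1*exp(k*y)


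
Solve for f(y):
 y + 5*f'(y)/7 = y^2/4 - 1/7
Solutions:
 f(y) = C1 + 7*y^3/60 - 7*y^2/10 - y/5


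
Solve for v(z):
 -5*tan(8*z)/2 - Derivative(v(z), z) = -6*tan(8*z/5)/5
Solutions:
 v(z) = C1 - 3*log(cos(8*z/5))/4 + 5*log(cos(8*z))/16


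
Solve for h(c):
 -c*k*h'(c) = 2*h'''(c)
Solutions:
 h(c) = C1 + Integral(C2*airyai(2^(2/3)*c*(-k)^(1/3)/2) + C3*airybi(2^(2/3)*c*(-k)^(1/3)/2), c)


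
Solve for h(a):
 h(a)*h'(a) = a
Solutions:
 h(a) = -sqrt(C1 + a^2)
 h(a) = sqrt(C1 + a^2)


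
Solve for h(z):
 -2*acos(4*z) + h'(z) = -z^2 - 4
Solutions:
 h(z) = C1 - z^3/3 + 2*z*acos(4*z) - 4*z - sqrt(1 - 16*z^2)/2


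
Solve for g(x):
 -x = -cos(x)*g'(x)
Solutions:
 g(x) = C1 + Integral(x/cos(x), x)


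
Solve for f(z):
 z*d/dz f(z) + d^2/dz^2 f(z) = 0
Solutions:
 f(z) = C1 + C2*erf(sqrt(2)*z/2)


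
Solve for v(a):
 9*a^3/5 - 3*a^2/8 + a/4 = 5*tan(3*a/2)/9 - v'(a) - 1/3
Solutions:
 v(a) = C1 - 9*a^4/20 + a^3/8 - a^2/8 - a/3 - 10*log(cos(3*a/2))/27


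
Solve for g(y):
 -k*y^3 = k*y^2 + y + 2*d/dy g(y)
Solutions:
 g(y) = C1 - k*y^4/8 - k*y^3/6 - y^2/4


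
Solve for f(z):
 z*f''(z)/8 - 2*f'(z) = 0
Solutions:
 f(z) = C1 + C2*z^17


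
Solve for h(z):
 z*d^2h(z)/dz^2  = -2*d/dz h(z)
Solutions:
 h(z) = C1 + C2/z


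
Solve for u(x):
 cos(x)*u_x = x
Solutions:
 u(x) = C1 + Integral(x/cos(x), x)


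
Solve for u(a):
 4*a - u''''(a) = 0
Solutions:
 u(a) = C1 + C2*a + C3*a^2 + C4*a^3 + a^5/30


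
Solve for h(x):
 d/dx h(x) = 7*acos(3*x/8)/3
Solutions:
 h(x) = C1 + 7*x*acos(3*x/8)/3 - 7*sqrt(64 - 9*x^2)/9


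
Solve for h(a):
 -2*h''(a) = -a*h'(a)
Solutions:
 h(a) = C1 + C2*erfi(a/2)


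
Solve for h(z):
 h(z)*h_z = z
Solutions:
 h(z) = -sqrt(C1 + z^2)
 h(z) = sqrt(C1 + z^2)


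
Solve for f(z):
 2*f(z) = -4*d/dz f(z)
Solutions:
 f(z) = C1*exp(-z/2)


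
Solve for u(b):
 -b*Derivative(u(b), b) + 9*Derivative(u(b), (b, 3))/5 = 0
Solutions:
 u(b) = C1 + Integral(C2*airyai(15^(1/3)*b/3) + C3*airybi(15^(1/3)*b/3), b)


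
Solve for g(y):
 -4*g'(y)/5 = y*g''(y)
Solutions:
 g(y) = C1 + C2*y^(1/5)


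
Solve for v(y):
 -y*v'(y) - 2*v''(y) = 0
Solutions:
 v(y) = C1 + C2*erf(y/2)


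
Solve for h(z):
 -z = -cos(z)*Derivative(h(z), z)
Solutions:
 h(z) = C1 + Integral(z/cos(z), z)


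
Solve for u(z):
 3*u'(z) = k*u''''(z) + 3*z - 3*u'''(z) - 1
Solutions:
 u(z) = C1 + C2*exp(z*(-(sqrt(((3 + 2/k^2)^2 - 4/k^4)/k^2)/2 - 3/(2*k) - 1/k^3)^(1/3) + 1/k - 1/(k^2*(sqrt(((3 + 2/k^2)^2 - 4/k^4)/k^2)/2 - 3/(2*k) - 1/k^3)^(1/3)))) + C3*exp(z*((sqrt(((3 + 2/k^2)^2 - 4/k^4)/k^2)/2 - 3/(2*k) - 1/k^3)^(1/3)/2 - sqrt(3)*I*(sqrt(((3 + 2/k^2)^2 - 4/k^4)/k^2)/2 - 3/(2*k) - 1/k^3)^(1/3)/2 + 1/k - 2/(k^2*(-1 + sqrt(3)*I)*(sqrt(((3 + 2/k^2)^2 - 4/k^4)/k^2)/2 - 3/(2*k) - 1/k^3)^(1/3)))) + C4*exp(z*((sqrt(((3 + 2/k^2)^2 - 4/k^4)/k^2)/2 - 3/(2*k) - 1/k^3)^(1/3)/2 + sqrt(3)*I*(sqrt(((3 + 2/k^2)^2 - 4/k^4)/k^2)/2 - 3/(2*k) - 1/k^3)^(1/3)/2 + 1/k + 2/(k^2*(1 + sqrt(3)*I)*(sqrt(((3 + 2/k^2)^2 - 4/k^4)/k^2)/2 - 3/(2*k) - 1/k^3)^(1/3)))) + z^2/2 - z/3


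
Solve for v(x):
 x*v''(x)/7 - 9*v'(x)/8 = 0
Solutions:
 v(x) = C1 + C2*x^(71/8)


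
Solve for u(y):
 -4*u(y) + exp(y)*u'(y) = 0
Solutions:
 u(y) = C1*exp(-4*exp(-y))


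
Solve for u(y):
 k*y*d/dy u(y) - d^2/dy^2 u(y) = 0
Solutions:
 u(y) = Piecewise((-sqrt(2)*sqrt(pi)*C1*erf(sqrt(2)*y*sqrt(-k)/2)/(2*sqrt(-k)) - C2, (k > 0) | (k < 0)), (-C1*y - C2, True))


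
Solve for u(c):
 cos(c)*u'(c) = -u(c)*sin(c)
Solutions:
 u(c) = C1*cos(c)


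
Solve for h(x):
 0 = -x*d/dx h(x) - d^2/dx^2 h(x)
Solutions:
 h(x) = C1 + C2*erf(sqrt(2)*x/2)


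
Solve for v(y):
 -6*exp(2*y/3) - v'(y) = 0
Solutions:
 v(y) = C1 - 9*exp(2*y/3)


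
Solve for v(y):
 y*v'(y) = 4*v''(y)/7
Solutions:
 v(y) = C1 + C2*erfi(sqrt(14)*y/4)


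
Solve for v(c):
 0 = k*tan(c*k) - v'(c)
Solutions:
 v(c) = C1 + k*Piecewise((-log(cos(c*k))/k, Ne(k, 0)), (0, True))


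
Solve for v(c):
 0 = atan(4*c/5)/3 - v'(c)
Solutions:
 v(c) = C1 + c*atan(4*c/5)/3 - 5*log(16*c^2 + 25)/24


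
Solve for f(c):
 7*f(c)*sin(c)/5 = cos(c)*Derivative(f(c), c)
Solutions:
 f(c) = C1/cos(c)^(7/5)


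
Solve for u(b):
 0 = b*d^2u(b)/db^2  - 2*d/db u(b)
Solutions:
 u(b) = C1 + C2*b^3


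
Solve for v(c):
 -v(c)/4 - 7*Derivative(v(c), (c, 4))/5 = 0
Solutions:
 v(c) = (C1*sin(5^(1/4)*7^(3/4)*c/14) + C2*cos(5^(1/4)*7^(3/4)*c/14))*exp(-5^(1/4)*7^(3/4)*c/14) + (C3*sin(5^(1/4)*7^(3/4)*c/14) + C4*cos(5^(1/4)*7^(3/4)*c/14))*exp(5^(1/4)*7^(3/4)*c/14)


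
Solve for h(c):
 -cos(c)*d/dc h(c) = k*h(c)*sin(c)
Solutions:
 h(c) = C1*exp(k*log(cos(c)))


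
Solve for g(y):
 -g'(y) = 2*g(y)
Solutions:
 g(y) = C1*exp(-2*y)


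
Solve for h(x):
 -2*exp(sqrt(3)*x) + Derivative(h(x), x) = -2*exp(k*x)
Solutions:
 h(x) = C1 + 2*sqrt(3)*exp(sqrt(3)*x)/3 - 2*exp(k*x)/k


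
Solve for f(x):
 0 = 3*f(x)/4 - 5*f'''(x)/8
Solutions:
 f(x) = C3*exp(5^(2/3)*6^(1/3)*x/5) + (C1*sin(2^(1/3)*3^(5/6)*5^(2/3)*x/10) + C2*cos(2^(1/3)*3^(5/6)*5^(2/3)*x/10))*exp(-5^(2/3)*6^(1/3)*x/10)


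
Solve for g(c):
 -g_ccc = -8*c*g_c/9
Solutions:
 g(c) = C1 + Integral(C2*airyai(2*3^(1/3)*c/3) + C3*airybi(2*3^(1/3)*c/3), c)


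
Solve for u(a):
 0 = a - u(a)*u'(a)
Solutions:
 u(a) = -sqrt(C1 + a^2)
 u(a) = sqrt(C1 + a^2)


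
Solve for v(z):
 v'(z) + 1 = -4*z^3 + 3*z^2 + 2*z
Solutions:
 v(z) = C1 - z^4 + z^3 + z^2 - z


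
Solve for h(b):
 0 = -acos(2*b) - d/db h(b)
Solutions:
 h(b) = C1 - b*acos(2*b) + sqrt(1 - 4*b^2)/2


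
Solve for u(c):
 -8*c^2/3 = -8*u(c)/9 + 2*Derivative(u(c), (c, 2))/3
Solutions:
 u(c) = C1*exp(-2*sqrt(3)*c/3) + C2*exp(2*sqrt(3)*c/3) + 3*c^2 + 9/2


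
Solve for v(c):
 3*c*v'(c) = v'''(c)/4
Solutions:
 v(c) = C1 + Integral(C2*airyai(12^(1/3)*c) + C3*airybi(12^(1/3)*c), c)


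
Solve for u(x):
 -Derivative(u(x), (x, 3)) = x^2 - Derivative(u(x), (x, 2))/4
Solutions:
 u(x) = C1 + C2*x + C3*exp(x/4) + x^4/3 + 16*x^3/3 + 64*x^2


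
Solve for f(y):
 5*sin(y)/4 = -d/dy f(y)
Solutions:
 f(y) = C1 + 5*cos(y)/4


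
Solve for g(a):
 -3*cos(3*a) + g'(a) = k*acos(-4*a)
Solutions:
 g(a) = C1 + k*(a*acos(-4*a) + sqrt(1 - 16*a^2)/4) + sin(3*a)


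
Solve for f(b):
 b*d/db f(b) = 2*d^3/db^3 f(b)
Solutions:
 f(b) = C1 + Integral(C2*airyai(2^(2/3)*b/2) + C3*airybi(2^(2/3)*b/2), b)


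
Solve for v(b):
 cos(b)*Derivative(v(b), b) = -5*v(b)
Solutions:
 v(b) = C1*sqrt(sin(b) - 1)*(sin(b)^2 - 2*sin(b) + 1)/(sqrt(sin(b) + 1)*(sin(b)^2 + 2*sin(b) + 1))


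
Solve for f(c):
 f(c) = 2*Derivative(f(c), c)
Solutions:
 f(c) = C1*exp(c/2)


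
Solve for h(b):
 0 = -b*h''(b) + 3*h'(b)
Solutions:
 h(b) = C1 + C2*b^4


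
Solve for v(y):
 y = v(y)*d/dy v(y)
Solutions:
 v(y) = -sqrt(C1 + y^2)
 v(y) = sqrt(C1 + y^2)


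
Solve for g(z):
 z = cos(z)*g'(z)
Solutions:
 g(z) = C1 + Integral(z/cos(z), z)


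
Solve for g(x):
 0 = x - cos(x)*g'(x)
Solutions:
 g(x) = C1 + Integral(x/cos(x), x)


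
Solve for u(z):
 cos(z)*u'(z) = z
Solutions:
 u(z) = C1 + Integral(z/cos(z), z)


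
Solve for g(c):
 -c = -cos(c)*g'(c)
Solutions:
 g(c) = C1 + Integral(c/cos(c), c)


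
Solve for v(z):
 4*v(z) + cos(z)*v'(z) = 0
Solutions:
 v(z) = C1*(sin(z)^2 - 2*sin(z) + 1)/(sin(z)^2 + 2*sin(z) + 1)


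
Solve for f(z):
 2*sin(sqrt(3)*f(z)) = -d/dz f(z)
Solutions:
 f(z) = sqrt(3)*(-acos((-exp(2*sqrt(3)*C1) - exp(4*sqrt(3)*z))/(exp(2*sqrt(3)*C1) - exp(4*sqrt(3)*z))) + 2*pi)/3
 f(z) = sqrt(3)*acos((-exp(2*sqrt(3)*C1) - exp(4*sqrt(3)*z))/(exp(2*sqrt(3)*C1) - exp(4*sqrt(3)*z)))/3


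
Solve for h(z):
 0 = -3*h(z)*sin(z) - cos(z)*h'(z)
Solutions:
 h(z) = C1*cos(z)^3


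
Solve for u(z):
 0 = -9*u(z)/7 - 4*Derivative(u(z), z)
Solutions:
 u(z) = C1*exp(-9*z/28)


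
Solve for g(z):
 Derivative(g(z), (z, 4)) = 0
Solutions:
 g(z) = C1 + C2*z + C3*z^2 + C4*z^3


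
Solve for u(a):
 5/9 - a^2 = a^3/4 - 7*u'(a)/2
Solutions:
 u(a) = C1 + a^4/56 + 2*a^3/21 - 10*a/63


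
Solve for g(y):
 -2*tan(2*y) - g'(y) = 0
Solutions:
 g(y) = C1 + log(cos(2*y))


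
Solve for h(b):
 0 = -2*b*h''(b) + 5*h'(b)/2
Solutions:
 h(b) = C1 + C2*b^(9/4)


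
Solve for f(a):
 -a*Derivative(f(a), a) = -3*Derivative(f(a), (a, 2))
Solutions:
 f(a) = C1 + C2*erfi(sqrt(6)*a/6)


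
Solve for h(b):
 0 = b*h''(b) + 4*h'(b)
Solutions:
 h(b) = C1 + C2/b^3


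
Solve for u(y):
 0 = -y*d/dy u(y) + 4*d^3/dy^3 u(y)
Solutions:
 u(y) = C1 + Integral(C2*airyai(2^(1/3)*y/2) + C3*airybi(2^(1/3)*y/2), y)


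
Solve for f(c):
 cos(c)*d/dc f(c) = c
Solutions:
 f(c) = C1 + Integral(c/cos(c), c)


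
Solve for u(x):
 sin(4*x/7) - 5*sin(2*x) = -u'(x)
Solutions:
 u(x) = C1 + 7*cos(4*x/7)/4 - 5*cos(2*x)/2


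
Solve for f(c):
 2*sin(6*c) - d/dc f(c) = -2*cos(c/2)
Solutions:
 f(c) = C1 + 4*sin(c/2) - cos(6*c)/3


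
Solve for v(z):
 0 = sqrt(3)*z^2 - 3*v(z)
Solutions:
 v(z) = sqrt(3)*z^2/3


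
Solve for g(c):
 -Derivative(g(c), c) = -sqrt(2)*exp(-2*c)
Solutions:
 g(c) = C1 - sqrt(2)*exp(-2*c)/2


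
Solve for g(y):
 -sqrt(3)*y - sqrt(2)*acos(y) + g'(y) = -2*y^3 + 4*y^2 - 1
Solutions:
 g(y) = C1 - y^4/2 + 4*y^3/3 + sqrt(3)*y^2/2 - y + sqrt(2)*(y*acos(y) - sqrt(1 - y^2))


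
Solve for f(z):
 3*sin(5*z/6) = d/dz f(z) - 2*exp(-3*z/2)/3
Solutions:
 f(z) = C1 - 18*cos(5*z/6)/5 - 4*exp(-3*z/2)/9


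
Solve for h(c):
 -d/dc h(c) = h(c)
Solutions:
 h(c) = C1*exp(-c)


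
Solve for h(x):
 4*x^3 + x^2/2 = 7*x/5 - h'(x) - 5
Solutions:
 h(x) = C1 - x^4 - x^3/6 + 7*x^2/10 - 5*x


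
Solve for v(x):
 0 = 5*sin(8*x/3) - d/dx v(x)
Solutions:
 v(x) = C1 - 15*cos(8*x/3)/8


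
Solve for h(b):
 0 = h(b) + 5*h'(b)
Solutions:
 h(b) = C1*exp(-b/5)


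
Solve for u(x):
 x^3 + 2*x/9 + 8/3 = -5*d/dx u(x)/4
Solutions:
 u(x) = C1 - x^4/5 - 4*x^2/45 - 32*x/15


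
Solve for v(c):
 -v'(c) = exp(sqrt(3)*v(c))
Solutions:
 v(c) = sqrt(3)*(2*log(1/(C1 + c)) - log(3))/6


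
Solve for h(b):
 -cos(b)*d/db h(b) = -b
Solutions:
 h(b) = C1 + Integral(b/cos(b), b)


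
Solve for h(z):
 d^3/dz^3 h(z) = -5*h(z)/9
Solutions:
 h(z) = C3*exp(-15^(1/3)*z/3) + (C1*sin(3^(5/6)*5^(1/3)*z/6) + C2*cos(3^(5/6)*5^(1/3)*z/6))*exp(15^(1/3)*z/6)


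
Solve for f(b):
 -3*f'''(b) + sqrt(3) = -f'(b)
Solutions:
 f(b) = C1 + C2*exp(-sqrt(3)*b/3) + C3*exp(sqrt(3)*b/3) - sqrt(3)*b


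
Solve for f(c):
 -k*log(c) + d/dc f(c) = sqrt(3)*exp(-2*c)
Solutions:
 f(c) = C1 + c*k*log(c) - c*k - sqrt(3)*exp(-2*c)/2


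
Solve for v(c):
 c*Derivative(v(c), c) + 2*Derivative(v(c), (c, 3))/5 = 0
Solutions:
 v(c) = C1 + Integral(C2*airyai(-2^(2/3)*5^(1/3)*c/2) + C3*airybi(-2^(2/3)*5^(1/3)*c/2), c)


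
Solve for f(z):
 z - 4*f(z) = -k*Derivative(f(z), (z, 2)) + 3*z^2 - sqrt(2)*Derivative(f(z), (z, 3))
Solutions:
 f(z) = C1*exp(-z*(2^(5/6)*k^2/(2*(k^3/4 + sqrt(-k^6 + (k^3 - 108)^2)/4 - 27)^(1/3)) + sqrt(2)*k + 2*2^(1/6)*(k^3/4 + sqrt(-k^6 + (k^3 - 108)^2)/4 - 27)^(1/3))/6) + C2*exp(z*(-2^(5/6)*k^2/((-1 + sqrt(3)*I)*(k^3/4 + sqrt(-k^6 + (k^3 - 108)^2)/4 - 27)^(1/3)) - sqrt(2)*k + 2^(1/6)*(k^3/4 + sqrt(-k^6 + (k^3 - 108)^2)/4 - 27)^(1/3) - 2^(1/6)*sqrt(3)*I*(k^3/4 + sqrt(-k^6 + (k^3 - 108)^2)/4 - 27)^(1/3))/6) + C3*exp(z*(2^(5/6)*k^2/((1 + sqrt(3)*I)*(k^3/4 + sqrt(-k^6 + (k^3 - 108)^2)/4 - 27)^(1/3)) - sqrt(2)*k + 2^(1/6)*(k^3/4 + sqrt(-k^6 + (k^3 - 108)^2)/4 - 27)^(1/3) + 2^(1/6)*sqrt(3)*I*(k^3/4 + sqrt(-k^6 + (k^3 - 108)^2)/4 - 27)^(1/3))/6) - 3*k/8 - 3*z^2/4 + z/4


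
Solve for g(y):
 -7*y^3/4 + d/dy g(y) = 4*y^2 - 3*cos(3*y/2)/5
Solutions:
 g(y) = C1 + 7*y^4/16 + 4*y^3/3 - 2*sin(3*y/2)/5


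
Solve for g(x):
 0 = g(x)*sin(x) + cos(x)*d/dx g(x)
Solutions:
 g(x) = C1*cos(x)


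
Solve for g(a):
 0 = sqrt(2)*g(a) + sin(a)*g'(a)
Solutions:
 g(a) = C1*(cos(a) + 1)^(sqrt(2)/2)/(cos(a) - 1)^(sqrt(2)/2)


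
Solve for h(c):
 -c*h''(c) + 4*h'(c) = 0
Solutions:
 h(c) = C1 + C2*c^5


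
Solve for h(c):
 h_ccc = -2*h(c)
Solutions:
 h(c) = C3*exp(-2^(1/3)*c) + (C1*sin(2^(1/3)*sqrt(3)*c/2) + C2*cos(2^(1/3)*sqrt(3)*c/2))*exp(2^(1/3)*c/2)


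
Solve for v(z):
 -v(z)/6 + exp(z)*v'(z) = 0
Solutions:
 v(z) = C1*exp(-exp(-z)/6)


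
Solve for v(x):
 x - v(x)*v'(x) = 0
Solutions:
 v(x) = -sqrt(C1 + x^2)
 v(x) = sqrt(C1 + x^2)


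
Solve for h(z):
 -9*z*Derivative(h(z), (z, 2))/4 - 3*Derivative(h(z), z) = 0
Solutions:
 h(z) = C1 + C2/z^(1/3)


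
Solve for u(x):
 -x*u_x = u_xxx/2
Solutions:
 u(x) = C1 + Integral(C2*airyai(-2^(1/3)*x) + C3*airybi(-2^(1/3)*x), x)


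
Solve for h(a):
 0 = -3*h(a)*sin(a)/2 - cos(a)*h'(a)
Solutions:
 h(a) = C1*cos(a)^(3/2)


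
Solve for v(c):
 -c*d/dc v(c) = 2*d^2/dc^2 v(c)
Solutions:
 v(c) = C1 + C2*erf(c/2)


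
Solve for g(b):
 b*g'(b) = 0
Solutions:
 g(b) = C1


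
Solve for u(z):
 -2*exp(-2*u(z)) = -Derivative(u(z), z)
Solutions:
 u(z) = log(-sqrt(C1 + 4*z))
 u(z) = log(C1 + 4*z)/2


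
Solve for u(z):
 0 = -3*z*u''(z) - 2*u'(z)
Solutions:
 u(z) = C1 + C2*z^(1/3)


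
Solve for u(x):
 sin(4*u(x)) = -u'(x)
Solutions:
 u(x) = -acos((-C1 - exp(8*x))/(C1 - exp(8*x)))/4 + pi/2
 u(x) = acos((-C1 - exp(8*x))/(C1 - exp(8*x)))/4


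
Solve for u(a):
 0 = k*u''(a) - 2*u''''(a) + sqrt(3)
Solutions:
 u(a) = C1 + C2*a + C3*exp(-sqrt(2)*a*sqrt(k)/2) + C4*exp(sqrt(2)*a*sqrt(k)/2) - sqrt(3)*a^2/(2*k)


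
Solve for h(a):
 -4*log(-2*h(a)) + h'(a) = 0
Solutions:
 -Integral(1/(log(-_y) + log(2)), (_y, h(a)))/4 = C1 - a


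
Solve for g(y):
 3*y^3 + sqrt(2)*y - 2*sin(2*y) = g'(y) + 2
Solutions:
 g(y) = C1 + 3*y^4/4 + sqrt(2)*y^2/2 - 2*y + cos(2*y)


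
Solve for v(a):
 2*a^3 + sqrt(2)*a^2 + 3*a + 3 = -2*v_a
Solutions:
 v(a) = C1 - a^4/4 - sqrt(2)*a^3/6 - 3*a^2/4 - 3*a/2


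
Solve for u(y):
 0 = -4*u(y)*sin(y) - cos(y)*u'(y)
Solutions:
 u(y) = C1*cos(y)^4


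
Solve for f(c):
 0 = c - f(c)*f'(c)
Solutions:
 f(c) = -sqrt(C1 + c^2)
 f(c) = sqrt(C1 + c^2)


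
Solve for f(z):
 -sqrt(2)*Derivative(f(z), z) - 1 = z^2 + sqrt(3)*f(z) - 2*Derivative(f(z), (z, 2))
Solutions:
 f(z) = C1*exp(sqrt(2)*z*(1 - sqrt(1 + 4*sqrt(3)))/4) + C2*exp(sqrt(2)*z*(1 + sqrt(1 + 4*sqrt(3)))/4) - sqrt(3)*z^2/3 + 2*sqrt(2)*z/3 - 7*sqrt(3)/9 - 4/3


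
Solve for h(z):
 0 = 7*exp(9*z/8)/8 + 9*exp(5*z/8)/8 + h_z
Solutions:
 h(z) = C1 - 7*exp(9*z/8)/9 - 9*exp(5*z/8)/5


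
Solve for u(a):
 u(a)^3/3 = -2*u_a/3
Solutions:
 u(a) = -sqrt(-1/(C1 - a))
 u(a) = sqrt(-1/(C1 - a))


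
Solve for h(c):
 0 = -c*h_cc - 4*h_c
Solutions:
 h(c) = C1 + C2/c^3


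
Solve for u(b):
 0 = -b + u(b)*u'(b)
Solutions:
 u(b) = -sqrt(C1 + b^2)
 u(b) = sqrt(C1 + b^2)


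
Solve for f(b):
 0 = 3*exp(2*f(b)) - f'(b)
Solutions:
 f(b) = log(-sqrt(-1/(C1 + 3*b))) - log(2)/2
 f(b) = log(-1/(C1 + 3*b))/2 - log(2)/2


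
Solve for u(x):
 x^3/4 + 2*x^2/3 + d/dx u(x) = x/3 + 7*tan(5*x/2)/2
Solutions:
 u(x) = C1 - x^4/16 - 2*x^3/9 + x^2/6 - 7*log(cos(5*x/2))/5


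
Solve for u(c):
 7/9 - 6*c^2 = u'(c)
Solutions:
 u(c) = C1 - 2*c^3 + 7*c/9


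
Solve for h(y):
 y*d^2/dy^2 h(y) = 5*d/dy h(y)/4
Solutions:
 h(y) = C1 + C2*y^(9/4)


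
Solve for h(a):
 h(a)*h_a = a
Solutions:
 h(a) = -sqrt(C1 + a^2)
 h(a) = sqrt(C1 + a^2)


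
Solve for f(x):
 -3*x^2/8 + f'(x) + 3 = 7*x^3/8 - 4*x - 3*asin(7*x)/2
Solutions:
 f(x) = C1 + 7*x^4/32 + x^3/8 - 2*x^2 - 3*x*asin(7*x)/2 - 3*x - 3*sqrt(1 - 49*x^2)/14


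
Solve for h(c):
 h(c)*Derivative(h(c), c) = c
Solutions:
 h(c) = -sqrt(C1 + c^2)
 h(c) = sqrt(C1 + c^2)


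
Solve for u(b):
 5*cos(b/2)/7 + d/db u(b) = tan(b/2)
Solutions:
 u(b) = C1 - 2*log(cos(b/2)) - 10*sin(b/2)/7


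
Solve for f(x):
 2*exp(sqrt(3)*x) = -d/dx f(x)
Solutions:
 f(x) = C1 - 2*sqrt(3)*exp(sqrt(3)*x)/3


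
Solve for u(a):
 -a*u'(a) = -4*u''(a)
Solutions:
 u(a) = C1 + C2*erfi(sqrt(2)*a/4)


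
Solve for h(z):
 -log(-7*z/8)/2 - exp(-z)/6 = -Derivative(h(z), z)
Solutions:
 h(z) = C1 + z*log(-z)/2 + z*(-3*log(2) - 1 + log(7))/2 - exp(-z)/6


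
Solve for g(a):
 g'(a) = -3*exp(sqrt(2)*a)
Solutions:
 g(a) = C1 - 3*sqrt(2)*exp(sqrt(2)*a)/2


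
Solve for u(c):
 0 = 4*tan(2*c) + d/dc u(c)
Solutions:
 u(c) = C1 + 2*log(cos(2*c))


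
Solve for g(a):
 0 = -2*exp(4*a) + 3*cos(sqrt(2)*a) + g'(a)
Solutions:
 g(a) = C1 + exp(4*a)/2 - 3*sqrt(2)*sin(sqrt(2)*a)/2


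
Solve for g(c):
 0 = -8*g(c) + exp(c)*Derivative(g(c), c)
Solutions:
 g(c) = C1*exp(-8*exp(-c))


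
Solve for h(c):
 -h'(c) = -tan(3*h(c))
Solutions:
 h(c) = -asin(C1*exp(3*c))/3 + pi/3
 h(c) = asin(C1*exp(3*c))/3


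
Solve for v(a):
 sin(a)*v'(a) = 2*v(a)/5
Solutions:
 v(a) = C1*(cos(a) - 1)^(1/5)/(cos(a) + 1)^(1/5)


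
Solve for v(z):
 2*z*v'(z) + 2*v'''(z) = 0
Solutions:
 v(z) = C1 + Integral(C2*airyai(-z) + C3*airybi(-z), z)


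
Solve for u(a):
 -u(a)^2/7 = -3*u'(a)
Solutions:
 u(a) = -21/(C1 + a)


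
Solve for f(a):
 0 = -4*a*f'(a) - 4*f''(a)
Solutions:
 f(a) = C1 + C2*erf(sqrt(2)*a/2)


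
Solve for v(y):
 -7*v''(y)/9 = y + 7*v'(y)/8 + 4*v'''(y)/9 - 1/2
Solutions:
 v(y) = C1 - 4*y^2/7 + 100*y/63 + (C2*sin(sqrt(77)*y/8) + C3*cos(sqrt(77)*y/8))*exp(-7*y/8)


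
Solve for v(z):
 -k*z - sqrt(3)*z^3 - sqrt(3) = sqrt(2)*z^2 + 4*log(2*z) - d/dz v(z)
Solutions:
 v(z) = C1 + k*z^2/2 + sqrt(3)*z^4/4 + sqrt(2)*z^3/3 + 4*z*log(z) - 4*z + sqrt(3)*z + z*log(16)


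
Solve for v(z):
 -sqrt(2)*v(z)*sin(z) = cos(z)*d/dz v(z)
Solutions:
 v(z) = C1*cos(z)^(sqrt(2))


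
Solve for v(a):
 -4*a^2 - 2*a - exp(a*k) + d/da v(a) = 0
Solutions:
 v(a) = C1 + 4*a^3/3 + a^2 + exp(a*k)/k


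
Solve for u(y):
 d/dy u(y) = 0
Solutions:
 u(y) = C1


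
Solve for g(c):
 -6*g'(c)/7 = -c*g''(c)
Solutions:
 g(c) = C1 + C2*c^(13/7)


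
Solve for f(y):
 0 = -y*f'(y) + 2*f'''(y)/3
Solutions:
 f(y) = C1 + Integral(C2*airyai(2^(2/3)*3^(1/3)*y/2) + C3*airybi(2^(2/3)*3^(1/3)*y/2), y)


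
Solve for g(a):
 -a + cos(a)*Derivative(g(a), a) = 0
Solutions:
 g(a) = C1 + Integral(a/cos(a), a)


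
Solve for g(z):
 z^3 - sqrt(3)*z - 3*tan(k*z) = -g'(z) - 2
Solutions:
 g(z) = C1 - z^4/4 + sqrt(3)*z^2/2 - 2*z + 3*Piecewise((-log(cos(k*z))/k, Ne(k, 0)), (0, True))


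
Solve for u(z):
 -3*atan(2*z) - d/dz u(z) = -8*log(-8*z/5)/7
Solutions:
 u(z) = C1 + 8*z*log(-z)/7 - 3*z*atan(2*z) - 8*z*log(5)/7 - 8*z/7 + 24*z*log(2)/7 + 3*log(4*z^2 + 1)/4


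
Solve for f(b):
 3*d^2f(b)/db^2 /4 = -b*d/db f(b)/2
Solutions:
 f(b) = C1 + C2*erf(sqrt(3)*b/3)


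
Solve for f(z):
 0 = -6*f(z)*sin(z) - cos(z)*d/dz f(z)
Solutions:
 f(z) = C1*cos(z)^6


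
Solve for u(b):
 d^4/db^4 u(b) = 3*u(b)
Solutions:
 u(b) = C1*exp(-3^(1/4)*b) + C2*exp(3^(1/4)*b) + C3*sin(3^(1/4)*b) + C4*cos(3^(1/4)*b)


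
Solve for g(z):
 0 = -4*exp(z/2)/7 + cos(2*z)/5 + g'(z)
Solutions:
 g(z) = C1 + 8*exp(z/2)/7 - sin(2*z)/10


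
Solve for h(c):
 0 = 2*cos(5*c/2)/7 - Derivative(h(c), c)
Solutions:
 h(c) = C1 + 4*sin(5*c/2)/35


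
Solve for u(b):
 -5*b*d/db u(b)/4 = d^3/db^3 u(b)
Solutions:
 u(b) = C1 + Integral(C2*airyai(-10^(1/3)*b/2) + C3*airybi(-10^(1/3)*b/2), b)


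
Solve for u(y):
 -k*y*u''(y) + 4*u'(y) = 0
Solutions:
 u(y) = C1 + y^(((re(k) + 4)*re(k) + im(k)^2)/(re(k)^2 + im(k)^2))*(C2*sin(4*log(y)*Abs(im(k))/(re(k)^2 + im(k)^2)) + C3*cos(4*log(y)*im(k)/(re(k)^2 + im(k)^2)))


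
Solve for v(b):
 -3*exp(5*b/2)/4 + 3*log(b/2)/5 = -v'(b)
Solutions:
 v(b) = C1 - 3*b*log(b)/5 + 3*b*(log(2) + 1)/5 + 3*exp(5*b/2)/10


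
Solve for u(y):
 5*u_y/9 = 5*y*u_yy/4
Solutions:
 u(y) = C1 + C2*y^(13/9)


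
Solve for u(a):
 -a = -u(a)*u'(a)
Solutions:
 u(a) = -sqrt(C1 + a^2)
 u(a) = sqrt(C1 + a^2)


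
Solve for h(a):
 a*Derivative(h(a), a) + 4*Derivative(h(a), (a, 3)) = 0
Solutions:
 h(a) = C1 + Integral(C2*airyai(-2^(1/3)*a/2) + C3*airybi(-2^(1/3)*a/2), a)


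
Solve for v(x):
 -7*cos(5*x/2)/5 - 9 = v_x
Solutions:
 v(x) = C1 - 9*x - 14*sin(5*x/2)/25


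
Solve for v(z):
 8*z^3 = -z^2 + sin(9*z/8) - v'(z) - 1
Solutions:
 v(z) = C1 - 2*z^4 - z^3/3 - z - 8*cos(9*z/8)/9


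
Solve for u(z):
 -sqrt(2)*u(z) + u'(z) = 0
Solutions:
 u(z) = C1*exp(sqrt(2)*z)


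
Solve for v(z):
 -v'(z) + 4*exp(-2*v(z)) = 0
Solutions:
 v(z) = log(-sqrt(C1 + 8*z))
 v(z) = log(C1 + 8*z)/2


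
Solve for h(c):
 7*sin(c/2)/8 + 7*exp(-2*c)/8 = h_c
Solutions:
 h(c) = C1 - 7*cos(c/2)/4 - 7*exp(-2*c)/16


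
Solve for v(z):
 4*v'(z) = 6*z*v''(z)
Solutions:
 v(z) = C1 + C2*z^(5/3)


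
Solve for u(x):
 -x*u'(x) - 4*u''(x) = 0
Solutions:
 u(x) = C1 + C2*erf(sqrt(2)*x/4)


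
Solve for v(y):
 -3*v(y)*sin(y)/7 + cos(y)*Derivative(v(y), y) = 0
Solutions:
 v(y) = C1/cos(y)^(3/7)


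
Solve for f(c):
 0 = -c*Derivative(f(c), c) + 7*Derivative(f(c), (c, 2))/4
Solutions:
 f(c) = C1 + C2*erfi(sqrt(14)*c/7)


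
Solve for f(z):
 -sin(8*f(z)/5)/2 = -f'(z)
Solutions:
 -z/2 + 5*log(cos(8*f(z)/5) - 1)/16 - 5*log(cos(8*f(z)/5) + 1)/16 = C1


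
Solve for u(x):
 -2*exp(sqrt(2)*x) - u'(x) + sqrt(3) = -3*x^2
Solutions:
 u(x) = C1 + x^3 + sqrt(3)*x - sqrt(2)*exp(sqrt(2)*x)


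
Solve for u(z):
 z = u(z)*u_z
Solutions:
 u(z) = -sqrt(C1 + z^2)
 u(z) = sqrt(C1 + z^2)


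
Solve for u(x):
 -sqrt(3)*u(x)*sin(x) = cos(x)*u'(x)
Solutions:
 u(x) = C1*cos(x)^(sqrt(3))


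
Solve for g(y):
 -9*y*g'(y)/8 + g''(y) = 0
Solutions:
 g(y) = C1 + C2*erfi(3*y/4)


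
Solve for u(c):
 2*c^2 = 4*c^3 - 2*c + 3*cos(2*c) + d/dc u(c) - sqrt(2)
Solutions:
 u(c) = C1 - c^4 + 2*c^3/3 + c^2 + sqrt(2)*c - 3*sin(2*c)/2


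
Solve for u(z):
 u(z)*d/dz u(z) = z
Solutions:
 u(z) = -sqrt(C1 + z^2)
 u(z) = sqrt(C1 + z^2)


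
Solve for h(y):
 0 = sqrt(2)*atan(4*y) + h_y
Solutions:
 h(y) = C1 - sqrt(2)*(y*atan(4*y) - log(16*y^2 + 1)/8)


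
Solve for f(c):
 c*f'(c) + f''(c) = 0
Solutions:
 f(c) = C1 + C2*erf(sqrt(2)*c/2)


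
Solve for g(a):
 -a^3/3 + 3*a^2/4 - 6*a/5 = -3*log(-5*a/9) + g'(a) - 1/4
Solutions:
 g(a) = C1 - a^4/12 + a^3/4 - 3*a^2/5 + 3*a*log(-a) + a*(-6*log(3) - 11/4 + 3*log(5))


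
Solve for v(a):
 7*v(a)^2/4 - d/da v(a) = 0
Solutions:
 v(a) = -4/(C1 + 7*a)


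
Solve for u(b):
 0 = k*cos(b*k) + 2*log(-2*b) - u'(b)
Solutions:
 u(b) = C1 + 2*b*log(-b) - 2*b + 2*b*log(2) + k*Piecewise((sin(b*k)/k, Ne(k, 0)), (b, True))


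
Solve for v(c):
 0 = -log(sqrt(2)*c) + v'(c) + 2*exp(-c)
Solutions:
 v(c) = C1 + c*log(c) + c*(-1 + log(2)/2) + 2*exp(-c)


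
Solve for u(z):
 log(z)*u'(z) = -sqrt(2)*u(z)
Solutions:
 u(z) = C1*exp(-sqrt(2)*li(z))


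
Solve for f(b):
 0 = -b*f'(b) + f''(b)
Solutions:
 f(b) = C1 + C2*erfi(sqrt(2)*b/2)


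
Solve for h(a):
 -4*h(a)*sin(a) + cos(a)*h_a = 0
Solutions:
 h(a) = C1/cos(a)^4


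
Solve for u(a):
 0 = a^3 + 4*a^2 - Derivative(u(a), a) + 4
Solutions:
 u(a) = C1 + a^4/4 + 4*a^3/3 + 4*a


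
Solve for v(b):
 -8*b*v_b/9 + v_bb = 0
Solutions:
 v(b) = C1 + C2*erfi(2*b/3)


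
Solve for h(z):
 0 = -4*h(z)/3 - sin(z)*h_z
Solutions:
 h(z) = C1*(cos(z) + 1)^(2/3)/(cos(z) - 1)^(2/3)


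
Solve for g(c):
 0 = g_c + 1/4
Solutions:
 g(c) = C1 - c/4


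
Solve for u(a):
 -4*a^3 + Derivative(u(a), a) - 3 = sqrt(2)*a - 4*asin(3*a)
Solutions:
 u(a) = C1 + a^4 + sqrt(2)*a^2/2 - 4*a*asin(3*a) + 3*a - 4*sqrt(1 - 9*a^2)/3


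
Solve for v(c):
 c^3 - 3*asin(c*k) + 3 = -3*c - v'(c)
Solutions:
 v(c) = C1 - c^4/4 - 3*c^2/2 - 3*c + 3*Piecewise((c*asin(c*k) + sqrt(-c^2*k^2 + 1)/k, Ne(k, 0)), (0, True))


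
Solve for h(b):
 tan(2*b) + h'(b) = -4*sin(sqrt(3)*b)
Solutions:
 h(b) = C1 + log(cos(2*b))/2 + 4*sqrt(3)*cos(sqrt(3)*b)/3
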